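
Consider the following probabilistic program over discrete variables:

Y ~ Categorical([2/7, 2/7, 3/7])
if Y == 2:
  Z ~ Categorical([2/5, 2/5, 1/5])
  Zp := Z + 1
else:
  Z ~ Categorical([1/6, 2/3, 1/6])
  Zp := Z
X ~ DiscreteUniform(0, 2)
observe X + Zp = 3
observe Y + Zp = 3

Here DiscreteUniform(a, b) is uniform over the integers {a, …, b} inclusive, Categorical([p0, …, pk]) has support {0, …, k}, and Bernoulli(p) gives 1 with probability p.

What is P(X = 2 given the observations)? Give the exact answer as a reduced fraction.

Enumerate traces; 2 have nonzero weight after conditioning:
  (Y=1, Z=2, X=1) weight 1/63
  (Y=2, Z=0, X=2) weight 2/35
Group by X:
  weight(X=1) = 1/63
  weight(X=2) = 2/35
Total weight = 1/63 + 2/35 = 23/315
P(X=1 | obs) = 1/63 / 23/315 = 5/23
P(X=2 | obs) = 2/35 / 23/315 = 18/23

P(X = 2 | obs) = 18/23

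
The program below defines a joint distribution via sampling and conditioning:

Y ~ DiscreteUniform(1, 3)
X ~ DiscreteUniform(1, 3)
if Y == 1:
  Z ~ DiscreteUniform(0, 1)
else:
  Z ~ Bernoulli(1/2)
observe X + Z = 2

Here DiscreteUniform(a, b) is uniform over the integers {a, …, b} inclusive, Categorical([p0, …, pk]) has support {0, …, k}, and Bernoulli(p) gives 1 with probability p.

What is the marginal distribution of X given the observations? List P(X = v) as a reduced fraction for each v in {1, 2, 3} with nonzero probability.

Enumerate traces; 6 have nonzero weight after conditioning:
  (Y=1, X=1, Z=1) weight 1/18
  (Y=1, X=2, Z=0) weight 1/18
  (Y=2, X=1, Z=1) weight 1/18
  (Y=2, X=2, Z=0) weight 1/18
  (Y=3, X=1, Z=1) weight 1/18
  (Y=3, X=2, Z=0) weight 1/18
Group by X:
  weight(X=1) = 1/6
  weight(X=2) = 1/6
Total weight = 1/6 + 1/6 = 1/3
P(X=1 | obs) = 1/6 / 1/3 = 1/2
P(X=2 | obs) = 1/6 / 1/3 = 1/2

P(X=1) = 1/2, P(X=2) = 1/2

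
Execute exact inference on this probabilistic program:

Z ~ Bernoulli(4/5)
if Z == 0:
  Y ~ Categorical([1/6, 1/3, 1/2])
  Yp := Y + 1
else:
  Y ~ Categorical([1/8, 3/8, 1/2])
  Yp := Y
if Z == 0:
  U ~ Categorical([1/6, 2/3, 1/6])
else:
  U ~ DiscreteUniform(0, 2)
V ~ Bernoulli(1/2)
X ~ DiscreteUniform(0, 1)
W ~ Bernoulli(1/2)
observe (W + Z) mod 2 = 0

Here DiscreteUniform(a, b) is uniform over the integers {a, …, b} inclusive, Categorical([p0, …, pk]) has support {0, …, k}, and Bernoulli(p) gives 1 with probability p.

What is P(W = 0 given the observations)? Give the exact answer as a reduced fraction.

Enumerate traces; 72 have nonzero weight after conditioning:
  (Z=0, Y=0, U=0, V=0, X=0, W=0) weight 1/1440
  (Z=0, Y=0, U=0, V=0, X=1, W=0) weight 1/1440
  (Z=0, Y=0, U=0, V=1, X=0, W=0) weight 1/1440
  (Z=0, Y=0, U=0, V=1, X=1, W=0) weight 1/1440
  (Z=0, Y=0, U=1, V=0, X=0, W=0) weight 1/360
  (Z=0, Y=0, U=1, V=0, X=1, W=0) weight 1/360
  (Z=0, Y=0, U=1, V=1, X=0, W=0) weight 1/360
  (Z=0, Y=0, U=1, V=1, X=1, W=0) weight 1/360
  (Z=1, Y=0, U=0, V=0, X=0, W=1) weight 1/240
  … 63 more
Group by W:
  weight(W=0) = 1/10
  weight(W=1) = 2/5
Total weight = 1/10 + 2/5 = 1/2
P(W=0 | obs) = 1/10 / 1/2 = 1/5
P(W=1 | obs) = 2/5 / 1/2 = 4/5

P(W = 0 | obs) = 1/5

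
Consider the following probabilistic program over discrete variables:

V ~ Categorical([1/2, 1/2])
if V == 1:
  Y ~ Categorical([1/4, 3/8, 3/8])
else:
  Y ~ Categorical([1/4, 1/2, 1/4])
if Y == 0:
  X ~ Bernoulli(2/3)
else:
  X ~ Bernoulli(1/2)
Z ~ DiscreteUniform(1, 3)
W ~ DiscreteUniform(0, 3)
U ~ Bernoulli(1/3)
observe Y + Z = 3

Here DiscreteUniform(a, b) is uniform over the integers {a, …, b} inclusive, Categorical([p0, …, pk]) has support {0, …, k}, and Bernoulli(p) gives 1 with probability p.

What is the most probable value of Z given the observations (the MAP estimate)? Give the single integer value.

argmax_v P(Z = v | obs) = 2

Enumerate traces; 96 have nonzero weight after conditioning:
  (V=0, Y=0, X=0, Z=3, W=0, U=0) weight 1/432
  (V=0, Y=0, X=0, Z=3, W=0, U=1) weight 1/864
  (V=0, Y=0, X=0, Z=3, W=1, U=0) weight 1/432
  (V=0, Y=0, X=0, Z=3, W=1, U=1) weight 1/864
  (V=0, Y=0, X=0, Z=3, W=2, U=0) weight 1/432
  (V=0, Y=0, X=0, Z=3, W=2, U=1) weight 1/864
  (V=0, Y=0, X=0, Z=3, W=3, U=0) weight 1/432
  (V=0, Y=0, X=0, Z=3, W=3, U=1) weight 1/864
  (V=0, Y=1, X=0, Z=2, W=0, U=0) weight 1/144
  (V=0, Y=2, X=0, Z=1, W=0, U=0) weight 1/288
  … 86 more
Group by Z:
  weight(Z=1) = 5/48
  weight(Z=2) = 7/48
  weight(Z=3) = 1/12
Total weight = 5/48 + 7/48 + 1/12 = 1/3
P(Z=1 | obs) = 5/48 / 1/3 = 5/16
P(Z=2 | obs) = 7/48 / 1/3 = 7/16
P(Z=3 | obs) = 1/12 / 1/3 = 1/4
argmax = 2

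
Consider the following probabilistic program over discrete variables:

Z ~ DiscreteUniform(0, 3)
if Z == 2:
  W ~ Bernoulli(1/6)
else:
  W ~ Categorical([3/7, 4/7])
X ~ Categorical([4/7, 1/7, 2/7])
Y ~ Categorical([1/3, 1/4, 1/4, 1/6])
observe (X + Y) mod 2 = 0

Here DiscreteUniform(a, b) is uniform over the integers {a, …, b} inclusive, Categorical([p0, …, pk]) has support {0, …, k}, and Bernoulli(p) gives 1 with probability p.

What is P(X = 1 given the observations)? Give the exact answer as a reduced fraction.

P(X = 1 | obs) = 5/47

Enumerate traces; 48 have nonzero weight after conditioning:
  (Z=0, W=0, X=0, Y=0) weight 1/49
  (Z=0, W=0, X=0, Y=2) weight 3/196
  (Z=0, W=0, X=1, Y=1) weight 3/784
  (Z=0, W=0, X=1, Y=3) weight 1/392
  (Z=0, W=0, X=2, Y=0) weight 1/98
  (Z=0, W=0, X=2, Y=2) weight 3/392
  (Z=0, W=1, X=0, Y=0) weight 4/147
  (Z=0, W=1, X=0, Y=2) weight 1/49
  … 40 more
Group by X:
  weight(X=0) = 1/3
  weight(X=1) = 5/84
  weight(X=2) = 1/6
Total weight = 1/3 + 5/84 + 1/6 = 47/84
P(X=0 | obs) = 1/3 / 47/84 = 28/47
P(X=1 | obs) = 5/84 / 47/84 = 5/47
P(X=2 | obs) = 1/6 / 47/84 = 14/47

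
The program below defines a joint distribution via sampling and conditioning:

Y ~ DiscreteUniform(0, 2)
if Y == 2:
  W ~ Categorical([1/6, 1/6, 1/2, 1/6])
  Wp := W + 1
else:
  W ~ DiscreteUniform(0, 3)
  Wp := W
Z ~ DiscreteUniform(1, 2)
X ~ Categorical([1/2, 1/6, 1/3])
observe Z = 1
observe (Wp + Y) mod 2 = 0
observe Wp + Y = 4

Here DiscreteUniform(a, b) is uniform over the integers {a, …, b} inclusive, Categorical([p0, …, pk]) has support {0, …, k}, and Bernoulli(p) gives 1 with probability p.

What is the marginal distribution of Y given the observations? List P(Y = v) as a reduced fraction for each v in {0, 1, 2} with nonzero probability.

Enumerate traces; 6 have nonzero weight after conditioning:
  (Y=1, W=3, Z=1, X=0) weight 1/48
  (Y=1, W=3, Z=1, X=1) weight 1/144
  (Y=1, W=3, Z=1, X=2) weight 1/72
  (Y=2, W=1, Z=1, X=0) weight 1/72
  (Y=2, W=1, Z=1, X=1) weight 1/216
  (Y=2, W=1, Z=1, X=2) weight 1/108
Group by Y:
  weight(Y=1) = 1/24
  weight(Y=2) = 1/36
Total weight = 1/24 + 1/36 = 5/72
P(Y=1 | obs) = 1/24 / 5/72 = 3/5
P(Y=2 | obs) = 1/36 / 5/72 = 2/5

P(Y=1) = 3/5, P(Y=2) = 2/5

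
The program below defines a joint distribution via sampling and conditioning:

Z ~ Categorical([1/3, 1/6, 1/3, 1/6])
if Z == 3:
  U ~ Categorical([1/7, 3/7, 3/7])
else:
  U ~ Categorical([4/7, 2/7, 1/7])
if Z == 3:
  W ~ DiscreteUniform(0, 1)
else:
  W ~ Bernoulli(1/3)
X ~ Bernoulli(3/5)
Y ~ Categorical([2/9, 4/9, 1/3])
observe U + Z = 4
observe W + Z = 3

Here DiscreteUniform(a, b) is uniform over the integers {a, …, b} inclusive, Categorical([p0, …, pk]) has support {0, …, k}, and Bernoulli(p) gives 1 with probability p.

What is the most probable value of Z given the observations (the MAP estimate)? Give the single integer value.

Enumerate traces; 12 have nonzero weight after conditioning:
  (Z=2, U=2, W=1, X=0, Y=0) weight 4/2835
  (Z=2, U=2, W=1, X=0, Y=1) weight 8/2835
  (Z=2, U=2, W=1, X=0, Y=2) weight 2/945
  (Z=2, U=2, W=1, X=1, Y=0) weight 2/945
  (Z=2, U=2, W=1, X=1, Y=1) weight 4/945
  (Z=2, U=2, W=1, X=1, Y=2) weight 1/315
  (Z=3, U=1, W=0, X=0, Y=0) weight 1/315
  (Z=3, U=1, W=0, X=0, Y=1) weight 2/315
  … 4 more
Group by Z:
  weight(Z=2) = 1/63
  weight(Z=3) = 1/28
Total weight = 1/63 + 1/28 = 13/252
P(Z=2 | obs) = 1/63 / 13/252 = 4/13
P(Z=3 | obs) = 1/28 / 13/252 = 9/13
argmax = 3

argmax_v P(Z = v | obs) = 3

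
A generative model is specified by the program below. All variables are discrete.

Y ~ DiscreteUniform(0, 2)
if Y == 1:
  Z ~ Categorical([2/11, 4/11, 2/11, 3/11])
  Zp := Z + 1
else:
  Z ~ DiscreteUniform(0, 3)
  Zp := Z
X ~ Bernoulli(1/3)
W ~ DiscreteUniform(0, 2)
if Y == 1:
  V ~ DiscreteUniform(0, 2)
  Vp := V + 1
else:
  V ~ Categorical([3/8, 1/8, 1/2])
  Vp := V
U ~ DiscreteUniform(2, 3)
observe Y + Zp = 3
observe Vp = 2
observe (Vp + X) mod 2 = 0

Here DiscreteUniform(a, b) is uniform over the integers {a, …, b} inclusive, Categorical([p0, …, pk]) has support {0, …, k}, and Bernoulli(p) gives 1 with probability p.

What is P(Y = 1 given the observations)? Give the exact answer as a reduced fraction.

P(Y = 1 | obs) = 16/49

Enumerate traces; 18 have nonzero weight after conditioning:
  (Y=0, Z=3, X=0, W=0, V=2, U=2) weight 1/216
  (Y=0, Z=3, X=0, W=0, V=2, U=3) weight 1/216
  (Y=0, Z=3, X=0, W=1, V=2, U=2) weight 1/216
  (Y=0, Z=3, X=0, W=1, V=2, U=3) weight 1/216
  (Y=0, Z=3, X=0, W=2, V=2, U=2) weight 1/216
  (Y=0, Z=3, X=0, W=2, V=2, U=3) weight 1/216
  (Y=1, Z=1, X=0, W=0, V=1, U=2) weight 4/891
  (Y=1, Z=1, X=0, W=0, V=1, U=3) weight 4/891
  (Y=2, Z=1, X=0, W=0, V=2, U=2) weight 1/216
  … 9 more
Group by Y:
  weight(Y=0) = 1/36
  weight(Y=1) = 8/297
  weight(Y=2) = 1/36
Total weight = 1/36 + 8/297 + 1/36 = 49/594
P(Y=0 | obs) = 1/36 / 49/594 = 33/98
P(Y=1 | obs) = 8/297 / 49/594 = 16/49
P(Y=2 | obs) = 1/36 / 49/594 = 33/98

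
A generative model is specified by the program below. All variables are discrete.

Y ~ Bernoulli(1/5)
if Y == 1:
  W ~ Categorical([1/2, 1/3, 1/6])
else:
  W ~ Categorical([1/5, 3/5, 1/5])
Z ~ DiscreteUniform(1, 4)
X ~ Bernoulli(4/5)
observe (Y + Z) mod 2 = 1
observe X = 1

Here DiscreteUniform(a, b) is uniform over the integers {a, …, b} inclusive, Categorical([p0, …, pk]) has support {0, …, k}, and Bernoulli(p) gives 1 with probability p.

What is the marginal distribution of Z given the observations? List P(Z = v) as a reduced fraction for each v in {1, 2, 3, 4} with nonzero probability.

Enumerate traces; 12 have nonzero weight after conditioning:
  (Y=0, W=0, Z=1, X=1) weight 4/125
  (Y=0, W=0, Z=3, X=1) weight 4/125
  (Y=0, W=1, Z=1, X=1) weight 12/125
  (Y=0, W=1, Z=3, X=1) weight 12/125
  (Y=0, W=2, Z=1, X=1) weight 4/125
  (Y=0, W=2, Z=3, X=1) weight 4/125
  (Y=1, W=0, Z=2, X=1) weight 1/50
  (Y=1, W=0, Z=4, X=1) weight 1/50
  … 4 more
Group by Z:
  weight(Z=1) = 4/25
  weight(Z=2) = 1/25
  weight(Z=3) = 4/25
  weight(Z=4) = 1/25
Total weight = 4/25 + 1/25 + 4/25 + 1/25 = 2/5
P(Z=1 | obs) = 4/25 / 2/5 = 2/5
P(Z=2 | obs) = 1/25 / 2/5 = 1/10
P(Z=3 | obs) = 4/25 / 2/5 = 2/5
P(Z=4 | obs) = 1/25 / 2/5 = 1/10

P(Z=1) = 2/5, P(Z=2) = 1/10, P(Z=3) = 2/5, P(Z=4) = 1/10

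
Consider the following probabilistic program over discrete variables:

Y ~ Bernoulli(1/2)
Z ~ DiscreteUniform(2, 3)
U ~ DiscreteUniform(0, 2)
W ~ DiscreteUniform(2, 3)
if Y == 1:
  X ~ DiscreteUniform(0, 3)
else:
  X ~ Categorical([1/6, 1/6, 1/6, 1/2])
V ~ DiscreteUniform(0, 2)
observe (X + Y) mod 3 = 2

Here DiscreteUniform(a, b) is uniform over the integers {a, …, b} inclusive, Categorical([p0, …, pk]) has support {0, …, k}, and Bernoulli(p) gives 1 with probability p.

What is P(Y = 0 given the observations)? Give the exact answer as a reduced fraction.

P(Y = 0 | obs) = 2/5

Enumerate traces; 72 have nonzero weight after conditioning:
  (Y=0, Z=2, U=0, W=2, X=2, V=0) weight 1/432
  (Y=0, Z=2, U=0, W=2, X=2, V=1) weight 1/432
  (Y=0, Z=2, U=0, W=2, X=2, V=2) weight 1/432
  (Y=0, Z=2, U=0, W=3, X=2, V=0) weight 1/432
  (Y=0, Z=2, U=0, W=3, X=2, V=1) weight 1/432
  (Y=0, Z=2, U=0, W=3, X=2, V=2) weight 1/432
  (Y=0, Z=2, U=1, W=2, X=2, V=0) weight 1/432
  (Y=0, Z=2, U=1, W=2, X=2, V=1) weight 1/432
  (Y=1, Z=2, U=0, W=2, X=1, V=0) weight 1/288
  … 63 more
Group by Y:
  weight(Y=0) = 1/12
  weight(Y=1) = 1/8
Total weight = 1/12 + 1/8 = 5/24
P(Y=0 | obs) = 1/12 / 5/24 = 2/5
P(Y=1 | obs) = 1/8 / 5/24 = 3/5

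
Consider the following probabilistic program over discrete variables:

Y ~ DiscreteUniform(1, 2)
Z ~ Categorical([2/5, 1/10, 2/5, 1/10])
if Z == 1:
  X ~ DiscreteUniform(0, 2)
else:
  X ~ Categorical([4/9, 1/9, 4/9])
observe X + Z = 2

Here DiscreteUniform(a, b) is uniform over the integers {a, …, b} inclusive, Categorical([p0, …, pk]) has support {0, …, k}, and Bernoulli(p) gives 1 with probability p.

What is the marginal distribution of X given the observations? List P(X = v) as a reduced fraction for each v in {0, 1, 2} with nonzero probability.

P(X=0) = 16/35, P(X=1) = 3/35, P(X=2) = 16/35

Enumerate traces; 6 have nonzero weight after conditioning:
  (Y=1, Z=0, X=2) weight 4/45
  (Y=1, Z=1, X=1) weight 1/60
  (Y=1, Z=2, X=0) weight 4/45
  (Y=2, Z=0, X=2) weight 4/45
  (Y=2, Z=1, X=1) weight 1/60
  (Y=2, Z=2, X=0) weight 4/45
Group by X:
  weight(X=0) = 8/45
  weight(X=1) = 1/30
  weight(X=2) = 8/45
Total weight = 8/45 + 1/30 + 8/45 = 7/18
P(X=0 | obs) = 8/45 / 7/18 = 16/35
P(X=1 | obs) = 1/30 / 7/18 = 3/35
P(X=2 | obs) = 8/45 / 7/18 = 16/35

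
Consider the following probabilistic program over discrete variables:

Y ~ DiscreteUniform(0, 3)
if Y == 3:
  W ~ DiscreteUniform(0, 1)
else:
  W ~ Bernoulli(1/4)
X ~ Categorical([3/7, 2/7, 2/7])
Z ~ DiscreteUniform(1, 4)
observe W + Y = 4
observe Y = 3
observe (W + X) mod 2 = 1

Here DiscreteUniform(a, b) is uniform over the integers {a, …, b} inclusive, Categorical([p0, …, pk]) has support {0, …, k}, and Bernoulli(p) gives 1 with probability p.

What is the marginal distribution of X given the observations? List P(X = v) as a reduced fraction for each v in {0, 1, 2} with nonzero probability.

Enumerate traces; 8 have nonzero weight after conditioning:
  (Y=3, W=1, X=0, Z=1) weight 3/224
  (Y=3, W=1, X=0, Z=2) weight 3/224
  (Y=3, W=1, X=0, Z=3) weight 3/224
  (Y=3, W=1, X=0, Z=4) weight 3/224
  (Y=3, W=1, X=2, Z=1) weight 1/112
  (Y=3, W=1, X=2, Z=2) weight 1/112
  (Y=3, W=1, X=2, Z=3) weight 1/112
  (Y=3, W=1, X=2, Z=4) weight 1/112
Group by X:
  weight(X=0) = 3/56
  weight(X=2) = 1/28
Total weight = 3/56 + 1/28 = 5/56
P(X=0 | obs) = 3/56 / 5/56 = 3/5
P(X=2 | obs) = 1/28 / 5/56 = 2/5

P(X=0) = 3/5, P(X=2) = 2/5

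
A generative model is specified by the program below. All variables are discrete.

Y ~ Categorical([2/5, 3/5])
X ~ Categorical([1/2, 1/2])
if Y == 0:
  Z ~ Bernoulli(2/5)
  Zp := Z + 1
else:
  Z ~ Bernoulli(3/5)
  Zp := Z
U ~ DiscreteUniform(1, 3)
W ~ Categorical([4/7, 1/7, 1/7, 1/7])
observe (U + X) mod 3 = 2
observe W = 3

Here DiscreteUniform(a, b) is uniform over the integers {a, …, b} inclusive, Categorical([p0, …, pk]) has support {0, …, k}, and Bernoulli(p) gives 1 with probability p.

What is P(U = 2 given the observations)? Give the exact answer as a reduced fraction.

Enumerate traces; 8 have nonzero weight after conditioning:
  (Y=0, X=0, Z=0, U=2, W=3) weight 1/175
  (Y=0, X=0, Z=1, U=2, W=3) weight 2/525
  (Y=0, X=1, Z=0, U=1, W=3) weight 1/175
  (Y=0, X=1, Z=1, U=1, W=3) weight 2/525
  (Y=1, X=0, Z=0, U=2, W=3) weight 1/175
  (Y=1, X=0, Z=1, U=2, W=3) weight 3/350
  (Y=1, X=1, Z=0, U=1, W=3) weight 1/175
  (Y=1, X=1, Z=1, U=1, W=3) weight 3/350
Group by U:
  weight(U=1) = 1/42
  weight(U=2) = 1/42
Total weight = 1/42 + 1/42 = 1/21
P(U=1 | obs) = 1/42 / 1/21 = 1/2
P(U=2 | obs) = 1/42 / 1/21 = 1/2

P(U = 2 | obs) = 1/2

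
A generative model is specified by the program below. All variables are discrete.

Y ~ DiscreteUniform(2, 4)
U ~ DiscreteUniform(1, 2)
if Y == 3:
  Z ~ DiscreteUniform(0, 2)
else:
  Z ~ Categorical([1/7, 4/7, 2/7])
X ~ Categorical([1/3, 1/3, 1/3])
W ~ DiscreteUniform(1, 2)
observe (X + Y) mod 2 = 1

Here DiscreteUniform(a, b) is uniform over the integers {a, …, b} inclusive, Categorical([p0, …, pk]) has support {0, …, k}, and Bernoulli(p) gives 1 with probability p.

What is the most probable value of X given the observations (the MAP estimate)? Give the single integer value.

argmax_v P(X = v | obs) = 1

Enumerate traces; 48 have nonzero weight after conditioning:
  (Y=2, U=1, Z=0, X=1, W=1) weight 1/252
  (Y=2, U=1, Z=0, X=1, W=2) weight 1/252
  (Y=2, U=1, Z=1, X=1, W=1) weight 1/63
  (Y=2, U=1, Z=1, X=1, W=2) weight 1/63
  (Y=2, U=1, Z=2, X=1, W=1) weight 1/126
  (Y=2, U=1, Z=2, X=1, W=2) weight 1/126
  (Y=2, U=2, Z=0, X=1, W=1) weight 1/252
  (Y=2, U=2, Z=0, X=1, W=2) weight 1/252
  (Y=3, U=1, Z=0, X=0, W=1) weight 1/108
  (Y=3, U=1, Z=0, X=2, W=1) weight 1/108
  … 38 more
Group by X:
  weight(X=0) = 1/9
  weight(X=1) = 2/9
  weight(X=2) = 1/9
Total weight = 1/9 + 2/9 + 1/9 = 4/9
P(X=0 | obs) = 1/9 / 4/9 = 1/4
P(X=1 | obs) = 2/9 / 4/9 = 1/2
P(X=2 | obs) = 1/9 / 4/9 = 1/4
argmax = 1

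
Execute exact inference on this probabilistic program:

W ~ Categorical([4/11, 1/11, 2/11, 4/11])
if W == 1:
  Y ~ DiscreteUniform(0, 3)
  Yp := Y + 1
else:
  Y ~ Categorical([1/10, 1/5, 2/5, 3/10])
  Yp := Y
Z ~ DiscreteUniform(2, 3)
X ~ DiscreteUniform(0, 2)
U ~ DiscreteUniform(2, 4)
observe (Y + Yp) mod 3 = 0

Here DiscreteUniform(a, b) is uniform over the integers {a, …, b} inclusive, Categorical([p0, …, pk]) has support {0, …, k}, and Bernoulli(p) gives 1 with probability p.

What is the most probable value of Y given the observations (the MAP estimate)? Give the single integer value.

Enumerate traces; 126 have nonzero weight after conditioning:
  (W=0, Y=0, Z=2, X=0, U=2) weight 1/495
  (W=0, Y=0, Z=2, X=0, U=3) weight 1/495
  (W=0, Y=0, Z=2, X=0, U=4) weight 1/495
  (W=0, Y=0, Z=2, X=1, U=2) weight 1/495
  (W=0, Y=0, Z=2, X=1, U=3) weight 1/495
  (W=0, Y=0, Z=2, X=1, U=4) weight 1/495
  (W=0, Y=0, Z=2, X=2, U=2) weight 1/495
  (W=0, Y=0, Z=2, X=2, U=3) weight 1/495
  (W=0, Y=3, Z=2, X=0, U=2) weight 1/165
  (W=1, Y=1, Z=2, X=0, U=2) weight 1/792
  … 116 more
Group by Y:
  weight(Y=0) = 1/11
  weight(Y=1) = 1/44
  weight(Y=3) = 3/11
Total weight = 1/11 + 1/44 + 3/11 = 17/44
P(Y=0 | obs) = 1/11 / 17/44 = 4/17
P(Y=1 | obs) = 1/44 / 17/44 = 1/17
P(Y=3 | obs) = 3/11 / 17/44 = 12/17
argmax = 3

argmax_v P(Y = v | obs) = 3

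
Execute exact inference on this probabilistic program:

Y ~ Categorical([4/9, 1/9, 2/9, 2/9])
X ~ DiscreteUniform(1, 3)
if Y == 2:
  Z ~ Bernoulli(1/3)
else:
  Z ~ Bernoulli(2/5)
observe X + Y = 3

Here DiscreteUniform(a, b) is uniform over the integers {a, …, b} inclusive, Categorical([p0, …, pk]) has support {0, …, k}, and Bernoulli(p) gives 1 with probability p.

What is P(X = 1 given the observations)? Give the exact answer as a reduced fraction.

Enumerate traces; 6 have nonzero weight after conditioning:
  (Y=0, X=3, Z=0) weight 4/45
  (Y=0, X=3, Z=1) weight 8/135
  (Y=1, X=2, Z=0) weight 1/45
  (Y=1, X=2, Z=1) weight 2/135
  (Y=2, X=1, Z=0) weight 4/81
  (Y=2, X=1, Z=1) weight 2/81
Group by X:
  weight(X=1) = 2/27
  weight(X=2) = 1/27
  weight(X=3) = 4/27
Total weight = 2/27 + 1/27 + 4/27 = 7/27
P(X=1 | obs) = 2/27 / 7/27 = 2/7
P(X=2 | obs) = 1/27 / 7/27 = 1/7
P(X=3 | obs) = 4/27 / 7/27 = 4/7

P(X = 1 | obs) = 2/7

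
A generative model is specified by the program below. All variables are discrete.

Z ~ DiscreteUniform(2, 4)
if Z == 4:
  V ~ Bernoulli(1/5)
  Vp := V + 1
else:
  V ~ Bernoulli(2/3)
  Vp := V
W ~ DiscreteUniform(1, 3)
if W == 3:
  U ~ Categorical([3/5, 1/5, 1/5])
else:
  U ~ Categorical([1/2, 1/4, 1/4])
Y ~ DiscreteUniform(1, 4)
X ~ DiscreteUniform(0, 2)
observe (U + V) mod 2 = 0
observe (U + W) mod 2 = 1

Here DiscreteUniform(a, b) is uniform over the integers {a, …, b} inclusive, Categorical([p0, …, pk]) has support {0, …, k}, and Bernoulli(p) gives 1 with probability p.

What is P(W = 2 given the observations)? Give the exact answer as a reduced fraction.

Enumerate traces; 180 have nonzero weight after conditioning:
  (Z=2, V=0, W=1, U=0, Y=1, X=0) weight 1/648
  (Z=2, V=0, W=1, U=0, Y=1, X=1) weight 1/648
  (Z=2, V=0, W=1, U=0, Y=1, X=2) weight 1/648
  (Z=2, V=0, W=1, U=0, Y=2, X=0) weight 1/648
  (Z=2, V=0, W=1, U=0, Y=2, X=1) weight 1/648
  (Z=2, V=0, W=1, U=0, Y=2, X=2) weight 1/648
  (Z=2, V=0, W=1, U=0, Y=3, X=0) weight 1/648
  (Z=2, V=0, W=1, U=0, Y=3, X=1) weight 1/648
  (Z=2, V=0, W=3, U=0, Y=1, X=0) weight 1/540
  (Z=2, V=1, W=2, U=1, Y=1, X=0) weight 1/648
  … 170 more
Group by W:
  weight(W=1) = 11/90
  weight(W=2) = 23/540
  weight(W=3) = 88/675
Total weight = 11/90 + 23/540 + 88/675 = 797/2700
P(W=1 | obs) = 11/90 / 797/2700 = 330/797
P(W=2 | obs) = 23/540 / 797/2700 = 115/797
P(W=3 | obs) = 88/675 / 797/2700 = 352/797

P(W = 2 | obs) = 115/797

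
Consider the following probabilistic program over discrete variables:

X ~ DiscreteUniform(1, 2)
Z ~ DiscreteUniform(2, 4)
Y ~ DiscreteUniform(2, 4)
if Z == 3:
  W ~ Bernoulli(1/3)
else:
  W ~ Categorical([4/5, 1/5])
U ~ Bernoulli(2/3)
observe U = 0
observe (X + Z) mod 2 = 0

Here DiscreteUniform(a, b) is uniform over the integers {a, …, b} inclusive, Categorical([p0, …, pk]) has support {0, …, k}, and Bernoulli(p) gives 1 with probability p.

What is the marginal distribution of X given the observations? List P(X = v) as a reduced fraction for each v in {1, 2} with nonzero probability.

Enumerate traces; 18 have nonzero weight after conditioning:
  (X=1, Z=3, Y=2, W=0, U=0) weight 1/81
  (X=1, Z=3, Y=2, W=1, U=0) weight 1/162
  (X=1, Z=3, Y=3, W=0, U=0) weight 1/81
  (X=1, Z=3, Y=3, W=1, U=0) weight 1/162
  (X=1, Z=3, Y=4, W=0, U=0) weight 1/81
  (X=1, Z=3, Y=4, W=1, U=0) weight 1/162
  (X=2, Z=2, Y=2, W=0, U=0) weight 2/135
  (X=2, Z=2, Y=2, W=1, U=0) weight 1/270
  … 10 more
Group by X:
  weight(X=1) = 1/18
  weight(X=2) = 1/9
Total weight = 1/18 + 1/9 = 1/6
P(X=1 | obs) = 1/18 / 1/6 = 1/3
P(X=2 | obs) = 1/9 / 1/6 = 2/3

P(X=1) = 1/3, P(X=2) = 2/3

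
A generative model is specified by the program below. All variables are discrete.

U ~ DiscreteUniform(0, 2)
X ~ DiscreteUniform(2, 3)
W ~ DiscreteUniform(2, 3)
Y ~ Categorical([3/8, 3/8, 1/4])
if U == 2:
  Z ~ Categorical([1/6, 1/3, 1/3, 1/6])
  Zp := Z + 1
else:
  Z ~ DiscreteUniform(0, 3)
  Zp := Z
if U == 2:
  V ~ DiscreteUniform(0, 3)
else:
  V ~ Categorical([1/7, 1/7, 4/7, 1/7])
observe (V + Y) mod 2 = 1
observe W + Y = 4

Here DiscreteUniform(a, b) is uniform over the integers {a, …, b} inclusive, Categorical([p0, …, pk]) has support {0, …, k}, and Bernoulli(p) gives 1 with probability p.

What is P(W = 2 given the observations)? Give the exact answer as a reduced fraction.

P(W = 2 | obs) = 10/37

Enumerate traces; 96 have nonzero weight after conditioning:
  (U=0, X=2, W=2, Y=2, Z=0, V=1) weight 1/1344
  (U=0, X=2, W=2, Y=2, Z=0, V=3) weight 1/1344
  (U=0, X=2, W=2, Y=2, Z=1, V=1) weight 1/1344
  (U=0, X=2, W=2, Y=2, Z=1, V=3) weight 1/1344
  (U=0, X=2, W=2, Y=2, Z=2, V=1) weight 1/1344
  (U=0, X=2, W=2, Y=2, Z=2, V=3) weight 1/1344
  (U=0, X=2, W=2, Y=2, Z=3, V=1) weight 1/1344
  (U=0, X=2, W=2, Y=2, Z=3, V=3) weight 1/1344
  (U=0, X=2, W=3, Y=1, Z=0, V=0) weight 1/896
  … 87 more
Group by W:
  weight(W=2) = 5/112
  weight(W=3) = 27/224
Total weight = 5/112 + 27/224 = 37/224
P(W=2 | obs) = 5/112 / 37/224 = 10/37
P(W=3 | obs) = 27/224 / 37/224 = 27/37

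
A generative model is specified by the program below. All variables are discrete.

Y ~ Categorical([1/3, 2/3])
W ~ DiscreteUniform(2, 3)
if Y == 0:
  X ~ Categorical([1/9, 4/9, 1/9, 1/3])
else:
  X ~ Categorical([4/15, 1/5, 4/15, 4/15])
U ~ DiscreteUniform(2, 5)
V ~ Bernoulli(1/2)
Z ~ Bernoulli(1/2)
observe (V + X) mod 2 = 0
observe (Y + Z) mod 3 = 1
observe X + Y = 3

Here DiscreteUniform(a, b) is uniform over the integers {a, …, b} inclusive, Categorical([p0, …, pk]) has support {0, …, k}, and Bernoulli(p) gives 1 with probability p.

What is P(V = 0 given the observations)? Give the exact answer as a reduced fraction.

Enumerate traces; 16 have nonzero weight after conditioning:
  (Y=0, W=2, X=3, U=2, V=1, Z=1) weight 1/288
  (Y=0, W=2, X=3, U=3, V=1, Z=1) weight 1/288
  (Y=0, W=2, X=3, U=4, V=1, Z=1) weight 1/288
  (Y=0, W=2, X=3, U=5, V=1, Z=1) weight 1/288
  (Y=0, W=3, X=3, U=2, V=1, Z=1) weight 1/288
  (Y=0, W=3, X=3, U=3, V=1, Z=1) weight 1/288
  (Y=0, W=3, X=3, U=4, V=1, Z=1) weight 1/288
  (Y=0, W=3, X=3, U=5, V=1, Z=1) weight 1/288
  (Y=1, W=2, X=2, U=2, V=0, Z=0) weight 1/180
  … 7 more
Group by V:
  weight(V=0) = 2/45
  weight(V=1) = 1/36
Total weight = 2/45 + 1/36 = 13/180
P(V=0 | obs) = 2/45 / 13/180 = 8/13
P(V=1 | obs) = 1/36 / 13/180 = 5/13

P(V = 0 | obs) = 8/13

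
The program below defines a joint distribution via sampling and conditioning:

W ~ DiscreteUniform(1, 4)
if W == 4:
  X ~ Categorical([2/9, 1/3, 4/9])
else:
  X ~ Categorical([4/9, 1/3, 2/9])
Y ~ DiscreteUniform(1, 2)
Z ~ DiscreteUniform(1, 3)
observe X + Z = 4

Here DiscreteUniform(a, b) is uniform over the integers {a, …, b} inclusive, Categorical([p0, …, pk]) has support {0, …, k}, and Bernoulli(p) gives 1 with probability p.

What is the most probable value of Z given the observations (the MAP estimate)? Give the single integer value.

Enumerate traces; 16 have nonzero weight after conditioning:
  (W=1, X=1, Y=1, Z=3) weight 1/72
  (W=1, X=1, Y=2, Z=3) weight 1/72
  (W=1, X=2, Y=1, Z=2) weight 1/108
  (W=1, X=2, Y=2, Z=2) weight 1/108
  (W=2, X=1, Y=1, Z=3) weight 1/72
  (W=2, X=1, Y=2, Z=3) weight 1/72
  (W=2, X=2, Y=1, Z=2) weight 1/108
  (W=2, X=2, Y=2, Z=2) weight 1/108
  … 8 more
Group by Z:
  weight(Z=2) = 5/54
  weight(Z=3) = 1/9
Total weight = 5/54 + 1/9 = 11/54
P(Z=2 | obs) = 5/54 / 11/54 = 5/11
P(Z=3 | obs) = 1/9 / 11/54 = 6/11
argmax = 3

argmax_v P(Z = v | obs) = 3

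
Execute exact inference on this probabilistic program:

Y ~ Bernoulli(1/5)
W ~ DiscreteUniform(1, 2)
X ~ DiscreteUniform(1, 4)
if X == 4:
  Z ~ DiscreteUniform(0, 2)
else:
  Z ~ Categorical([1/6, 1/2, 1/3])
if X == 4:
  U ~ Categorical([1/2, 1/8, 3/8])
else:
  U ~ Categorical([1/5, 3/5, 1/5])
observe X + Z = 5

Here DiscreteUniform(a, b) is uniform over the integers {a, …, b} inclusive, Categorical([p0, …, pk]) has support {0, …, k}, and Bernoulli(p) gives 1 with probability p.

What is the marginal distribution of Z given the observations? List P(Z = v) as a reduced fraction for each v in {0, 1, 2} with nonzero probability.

Enumerate traces; 24 have nonzero weight after conditioning:
  (Y=0, W=1, X=3, Z=2, U=0) weight 1/150
  (Y=0, W=1, X=3, Z=2, U=1) weight 1/50
  (Y=0, W=1, X=3, Z=2, U=2) weight 1/150
  (Y=0, W=1, X=4, Z=1, U=0) weight 1/60
  (Y=0, W=1, X=4, Z=1, U=1) weight 1/240
  (Y=0, W=1, X=4, Z=1, U=2) weight 1/80
  (Y=0, W=2, X=3, Z=2, U=0) weight 1/150
  (Y=0, W=2, X=3, Z=2, U=1) weight 1/50
  … 16 more
Group by Z:
  weight(Z=1) = 1/12
  weight(Z=2) = 1/12
Total weight = 1/12 + 1/12 = 1/6
P(Z=1 | obs) = 1/12 / 1/6 = 1/2
P(Z=2 | obs) = 1/12 / 1/6 = 1/2

P(Z=1) = 1/2, P(Z=2) = 1/2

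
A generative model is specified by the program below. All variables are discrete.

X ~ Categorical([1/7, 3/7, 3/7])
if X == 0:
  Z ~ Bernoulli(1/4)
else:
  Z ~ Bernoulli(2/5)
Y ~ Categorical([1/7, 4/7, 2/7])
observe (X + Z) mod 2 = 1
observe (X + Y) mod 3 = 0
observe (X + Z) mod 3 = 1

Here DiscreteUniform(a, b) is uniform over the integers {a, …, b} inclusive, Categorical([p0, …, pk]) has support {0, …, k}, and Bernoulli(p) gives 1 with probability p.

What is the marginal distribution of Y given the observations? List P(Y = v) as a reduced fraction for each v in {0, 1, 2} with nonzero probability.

Enumerate traces; 2 have nonzero weight after conditioning:
  (X=0, Z=1, Y=0) weight 1/196
  (X=1, Z=0, Y=2) weight 18/245
Group by Y:
  weight(Y=0) = 1/196
  weight(Y=2) = 18/245
Total weight = 1/196 + 18/245 = 11/140
P(Y=0 | obs) = 1/196 / 11/140 = 5/77
P(Y=2 | obs) = 18/245 / 11/140 = 72/77

P(Y=0) = 5/77, P(Y=2) = 72/77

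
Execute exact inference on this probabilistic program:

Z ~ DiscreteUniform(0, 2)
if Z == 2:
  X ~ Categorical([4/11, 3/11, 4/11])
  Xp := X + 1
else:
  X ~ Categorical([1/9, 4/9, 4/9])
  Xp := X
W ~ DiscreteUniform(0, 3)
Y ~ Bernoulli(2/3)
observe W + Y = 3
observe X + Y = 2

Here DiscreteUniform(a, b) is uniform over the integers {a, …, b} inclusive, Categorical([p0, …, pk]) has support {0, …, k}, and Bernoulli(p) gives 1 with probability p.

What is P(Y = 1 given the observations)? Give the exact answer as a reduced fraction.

Enumerate traces; 6 have nonzero weight after conditioning:
  (Z=0, X=1, W=2, Y=1) weight 2/81
  (Z=0, X=2, W=3, Y=0) weight 1/81
  (Z=1, X=1, W=2, Y=1) weight 2/81
  (Z=1, X=2, W=3, Y=0) weight 1/81
  (Z=2, X=1, W=2, Y=1) weight 1/66
  (Z=2, X=2, W=3, Y=0) weight 1/99
Group by Y:
  weight(Y=0) = 31/891
  weight(Y=1) = 115/1782
Total weight = 31/891 + 115/1782 = 59/594
P(Y=0 | obs) = 31/891 / 59/594 = 62/177
P(Y=1 | obs) = 115/1782 / 59/594 = 115/177

P(Y = 1 | obs) = 115/177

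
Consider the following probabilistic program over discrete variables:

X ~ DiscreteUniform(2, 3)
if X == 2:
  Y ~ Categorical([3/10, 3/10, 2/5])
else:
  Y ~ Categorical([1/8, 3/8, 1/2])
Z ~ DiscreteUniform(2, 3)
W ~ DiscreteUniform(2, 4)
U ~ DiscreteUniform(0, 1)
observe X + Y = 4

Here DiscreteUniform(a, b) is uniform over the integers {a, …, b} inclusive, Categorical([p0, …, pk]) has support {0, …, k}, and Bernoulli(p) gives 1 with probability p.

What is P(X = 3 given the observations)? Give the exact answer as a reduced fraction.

Enumerate traces; 24 have nonzero weight after conditioning:
  (X=2, Y=2, Z=2, W=2, U=0) weight 1/60
  (X=2, Y=2, Z=2, W=2, U=1) weight 1/60
  (X=2, Y=2, Z=2, W=3, U=0) weight 1/60
  (X=2, Y=2, Z=2, W=3, U=1) weight 1/60
  (X=2, Y=2, Z=2, W=4, U=0) weight 1/60
  (X=2, Y=2, Z=2, W=4, U=1) weight 1/60
  (X=2, Y=2, Z=3, W=2, U=0) weight 1/60
  (X=2, Y=2, Z=3, W=2, U=1) weight 1/60
  (X=3, Y=1, Z=2, W=2, U=0) weight 1/64
  … 15 more
Group by X:
  weight(X=2) = 1/5
  weight(X=3) = 3/16
Total weight = 1/5 + 3/16 = 31/80
P(X=2 | obs) = 1/5 / 31/80 = 16/31
P(X=3 | obs) = 3/16 / 31/80 = 15/31

P(X = 3 | obs) = 15/31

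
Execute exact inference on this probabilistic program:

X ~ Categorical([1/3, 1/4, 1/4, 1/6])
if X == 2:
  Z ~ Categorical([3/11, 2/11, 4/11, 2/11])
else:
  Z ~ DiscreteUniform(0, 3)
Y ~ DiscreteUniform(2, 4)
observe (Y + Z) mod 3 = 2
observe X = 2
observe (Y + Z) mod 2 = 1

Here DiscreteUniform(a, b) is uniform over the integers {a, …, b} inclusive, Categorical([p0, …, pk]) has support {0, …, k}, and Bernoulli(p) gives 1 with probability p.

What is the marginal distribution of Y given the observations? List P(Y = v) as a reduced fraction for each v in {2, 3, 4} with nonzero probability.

P(Y=2) = 1/4, P(Y=3) = 1/2, P(Y=4) = 1/4

Enumerate traces; 3 have nonzero weight after conditioning:
  (X=2, Z=1, Y=4) weight 1/66
  (X=2, Z=2, Y=3) weight 1/33
  (X=2, Z=3, Y=2) weight 1/66
Group by Y:
  weight(Y=2) = 1/66
  weight(Y=3) = 1/33
  weight(Y=4) = 1/66
Total weight = 1/66 + 1/33 + 1/66 = 2/33
P(Y=2 | obs) = 1/66 / 2/33 = 1/4
P(Y=3 | obs) = 1/33 / 2/33 = 1/2
P(Y=4 | obs) = 1/66 / 2/33 = 1/4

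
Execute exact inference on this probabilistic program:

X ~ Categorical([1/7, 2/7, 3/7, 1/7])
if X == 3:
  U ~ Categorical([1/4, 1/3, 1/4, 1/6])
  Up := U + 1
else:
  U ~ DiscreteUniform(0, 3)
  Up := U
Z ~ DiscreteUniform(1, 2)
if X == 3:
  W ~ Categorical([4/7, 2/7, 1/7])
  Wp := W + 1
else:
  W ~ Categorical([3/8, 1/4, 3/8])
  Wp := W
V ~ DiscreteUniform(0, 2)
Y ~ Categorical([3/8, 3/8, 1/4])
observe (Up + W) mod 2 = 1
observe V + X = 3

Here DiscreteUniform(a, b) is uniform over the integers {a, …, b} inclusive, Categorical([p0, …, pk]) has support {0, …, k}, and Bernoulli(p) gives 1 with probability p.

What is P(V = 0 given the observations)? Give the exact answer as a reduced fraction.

P(V = 0 | obs) = 1/6

Enumerate traces; 108 have nonzero weight after conditioning:
  (X=1, U=0, Z=1, W=1, V=2, Y=0) weight 1/896
  (X=1, U=0, Z=1, W=1, V=2, Y=1) weight 1/896
  (X=1, U=0, Z=1, W=1, V=2, Y=2) weight 1/1344
  (X=1, U=0, Z=2, W=1, V=2, Y=0) weight 1/896
  (X=1, U=0, Z=2, W=1, V=2, Y=1) weight 1/896
  (X=1, U=0, Z=2, W=1, V=2, Y=2) weight 1/1344
  (X=1, U=1, Z=1, W=0, V=2, Y=0) weight 3/1792
  (X=1, U=1, Z=1, W=0, V=2, Y=1) weight 3/1792
  (X=2, U=0, Z=1, W=1, V=1, Y=0) weight 3/1792
  (X=3, U=0, Z=1, W=0, V=0, Y=0) weight 1/784
  … 98 more
Group by V:
  weight(V=0) = 1/42
  weight(V=1) = 1/14
  weight(V=2) = 1/21
Total weight = 1/42 + 1/14 + 1/21 = 1/7
P(V=0 | obs) = 1/42 / 1/7 = 1/6
P(V=1 | obs) = 1/14 / 1/7 = 1/2
P(V=2 | obs) = 1/21 / 1/7 = 1/3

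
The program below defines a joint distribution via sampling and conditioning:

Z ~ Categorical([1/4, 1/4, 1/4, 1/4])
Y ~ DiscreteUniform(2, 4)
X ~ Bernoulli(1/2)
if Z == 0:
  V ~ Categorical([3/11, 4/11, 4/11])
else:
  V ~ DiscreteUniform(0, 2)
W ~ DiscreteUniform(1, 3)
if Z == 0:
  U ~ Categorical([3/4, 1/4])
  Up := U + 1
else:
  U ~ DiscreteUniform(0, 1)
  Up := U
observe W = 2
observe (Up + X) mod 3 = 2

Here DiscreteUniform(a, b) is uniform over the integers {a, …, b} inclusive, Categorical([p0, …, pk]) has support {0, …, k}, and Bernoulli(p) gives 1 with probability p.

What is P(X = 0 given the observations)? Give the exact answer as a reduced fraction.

Enumerate traces; 45 have nonzero weight after conditioning:
  (Z=0, Y=2, X=0, V=0, W=2, U=1) weight 1/1056
  (Z=0, Y=2, X=0, V=1, W=2, U=1) weight 1/792
  (Z=0, Y=2, X=0, V=2, W=2, U=1) weight 1/792
  (Z=0, Y=2, X=1, V=0, W=2, U=0) weight 1/352
  (Z=0, Y=2, X=1, V=1, W=2, U=0) weight 1/264
  (Z=0, Y=2, X=1, V=2, W=2, U=0) weight 1/264
  (Z=0, Y=3, X=0, V=0, W=2, U=1) weight 1/1056
  (Z=0, Y=3, X=0, V=1, W=2, U=1) weight 1/792
  … 37 more
Group by X:
  weight(X=0) = 1/96
  weight(X=1) = 3/32
Total weight = 1/96 + 3/32 = 5/48
P(X=0 | obs) = 1/96 / 5/48 = 1/10
P(X=1 | obs) = 3/32 / 5/48 = 9/10

P(X = 0 | obs) = 1/10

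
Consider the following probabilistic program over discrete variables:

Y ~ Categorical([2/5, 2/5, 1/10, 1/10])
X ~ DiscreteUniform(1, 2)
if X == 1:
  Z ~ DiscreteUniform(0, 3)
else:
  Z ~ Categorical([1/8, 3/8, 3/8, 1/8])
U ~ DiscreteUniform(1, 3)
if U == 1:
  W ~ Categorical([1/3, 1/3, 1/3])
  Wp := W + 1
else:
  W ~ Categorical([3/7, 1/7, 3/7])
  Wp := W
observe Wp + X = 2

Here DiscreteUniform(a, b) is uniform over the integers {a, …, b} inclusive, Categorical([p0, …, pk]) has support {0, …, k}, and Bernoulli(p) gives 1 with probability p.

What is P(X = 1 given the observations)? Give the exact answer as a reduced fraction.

Enumerate traces; 80 have nonzero weight after conditioning:
  (Y=0, X=1, Z=0, U=1, W=0) weight 1/180
  (Y=0, X=1, Z=0, U=2, W=1) weight 1/420
  (Y=0, X=1, Z=0, U=3, W=1) weight 1/420
  (Y=0, X=1, Z=1, U=1, W=0) weight 1/180
  (Y=0, X=1, Z=1, U=2, W=1) weight 1/420
  (Y=0, X=1, Z=1, U=3, W=1) weight 1/420
  (Y=0, X=1, Z=2, U=1, W=0) weight 1/180
  (Y=0, X=1, Z=2, U=2, W=1) weight 1/420
  (Y=0, X=2, Z=0, U=2, W=0) weight 1/280
  … 71 more
Group by X:
  weight(X=1) = 13/126
  weight(X=2) = 1/7
Total weight = 13/126 + 1/7 = 31/126
P(X=1 | obs) = 13/126 / 31/126 = 13/31
P(X=2 | obs) = 1/7 / 31/126 = 18/31

P(X = 1 | obs) = 13/31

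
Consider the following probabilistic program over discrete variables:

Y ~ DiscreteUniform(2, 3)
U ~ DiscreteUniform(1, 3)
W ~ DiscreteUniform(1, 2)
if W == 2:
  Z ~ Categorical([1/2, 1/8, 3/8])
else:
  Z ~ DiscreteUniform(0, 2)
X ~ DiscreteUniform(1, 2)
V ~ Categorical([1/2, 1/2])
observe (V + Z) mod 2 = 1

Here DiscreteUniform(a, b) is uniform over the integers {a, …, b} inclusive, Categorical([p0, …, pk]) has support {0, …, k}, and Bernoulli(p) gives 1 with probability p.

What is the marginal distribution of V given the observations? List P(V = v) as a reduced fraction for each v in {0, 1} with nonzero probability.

Enumerate traces; 72 have nonzero weight after conditioning:
  (Y=2, U=1, W=1, Z=0, X=1, V=1) weight 1/144
  (Y=2, U=1, W=1, Z=0, X=2, V=1) weight 1/144
  (Y=2, U=1, W=1, Z=1, X=1, V=0) weight 1/144
  (Y=2, U=1, W=1, Z=1, X=2, V=0) weight 1/144
  (Y=2, U=1, W=1, Z=2, X=1, V=1) weight 1/144
  (Y=2, U=1, W=1, Z=2, X=2, V=1) weight 1/144
  (Y=2, U=1, W=2, Z=0, X=1, V=1) weight 1/96
  (Y=2, U=1, W=2, Z=0, X=2, V=1) weight 1/96
  … 64 more
Group by V:
  weight(V=0) = 11/96
  weight(V=1) = 37/96
Total weight = 11/96 + 37/96 = 1/2
P(V=0 | obs) = 11/96 / 1/2 = 11/48
P(V=1 | obs) = 37/96 / 1/2 = 37/48

P(V=0) = 11/48, P(V=1) = 37/48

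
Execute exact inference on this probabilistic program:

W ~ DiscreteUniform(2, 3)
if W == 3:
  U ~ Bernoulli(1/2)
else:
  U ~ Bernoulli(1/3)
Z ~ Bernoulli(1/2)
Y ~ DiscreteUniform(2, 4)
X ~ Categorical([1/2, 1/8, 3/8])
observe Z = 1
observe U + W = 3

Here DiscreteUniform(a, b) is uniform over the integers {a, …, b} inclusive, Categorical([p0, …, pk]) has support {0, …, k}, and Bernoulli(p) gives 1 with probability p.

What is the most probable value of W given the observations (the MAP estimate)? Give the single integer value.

argmax_v P(W = v | obs) = 3

Enumerate traces; 18 have nonzero weight after conditioning:
  (W=2, U=1, Z=1, Y=2, X=0) weight 1/72
  (W=2, U=1, Z=1, Y=2, X=1) weight 1/288
  (W=2, U=1, Z=1, Y=2, X=2) weight 1/96
  (W=2, U=1, Z=1, Y=3, X=0) weight 1/72
  (W=2, U=1, Z=1, Y=3, X=1) weight 1/288
  (W=2, U=1, Z=1, Y=3, X=2) weight 1/96
  (W=2, U=1, Z=1, Y=4, X=0) weight 1/72
  (W=2, U=1, Z=1, Y=4, X=1) weight 1/288
  (W=3, U=0, Z=1, Y=2, X=0) weight 1/48
  … 9 more
Group by W:
  weight(W=2) = 1/12
  weight(W=3) = 1/8
Total weight = 1/12 + 1/8 = 5/24
P(W=2 | obs) = 1/12 / 5/24 = 2/5
P(W=3 | obs) = 1/8 / 5/24 = 3/5
argmax = 3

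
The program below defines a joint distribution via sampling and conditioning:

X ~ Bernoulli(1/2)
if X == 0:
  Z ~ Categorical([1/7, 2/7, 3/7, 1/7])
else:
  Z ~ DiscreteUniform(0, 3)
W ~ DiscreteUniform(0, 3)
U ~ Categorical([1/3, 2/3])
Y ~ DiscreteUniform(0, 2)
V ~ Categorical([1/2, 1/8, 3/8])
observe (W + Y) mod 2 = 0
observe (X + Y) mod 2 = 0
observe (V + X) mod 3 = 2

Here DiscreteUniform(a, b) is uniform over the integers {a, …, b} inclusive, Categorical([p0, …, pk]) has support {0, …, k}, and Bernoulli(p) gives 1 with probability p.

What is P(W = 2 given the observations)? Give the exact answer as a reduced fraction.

P(W = 2 | obs) = 3/7

Enumerate traces; 48 have nonzero weight after conditioning:
  (X=0, Z=0, W=0, U=0, Y=0, V=2) weight 1/1344
  (X=0, Z=0, W=0, U=0, Y=2, V=2) weight 1/1344
  (X=0, Z=0, W=0, U=1, Y=0, V=2) weight 1/672
  (X=0, Z=0, W=0, U=1, Y=2, V=2) weight 1/672
  (X=0, Z=0, W=2, U=0, Y=0, V=2) weight 1/1344
  (X=0, Z=0, W=2, U=0, Y=2, V=2) weight 1/1344
  (X=0, Z=0, W=2, U=1, Y=0, V=2) weight 1/672
  (X=0, Z=0, W=2, U=1, Y=2, V=2) weight 1/672
  (X=1, Z=0, W=1, U=0, Y=1, V=1) weight 1/2304
  (X=1, Z=0, W=3, U=0, Y=1, V=1) weight 1/2304
  … 38 more
Group by W:
  weight(W=0) = 1/32
  weight(W=1) = 1/192
  weight(W=2) = 1/32
  weight(W=3) = 1/192
Total weight = 1/32 + 1/192 + 1/32 + 1/192 = 7/96
P(W=0 | obs) = 1/32 / 7/96 = 3/7
P(W=1 | obs) = 1/192 / 7/96 = 1/14
P(W=2 | obs) = 1/32 / 7/96 = 3/7
P(W=3 | obs) = 1/192 / 7/96 = 1/14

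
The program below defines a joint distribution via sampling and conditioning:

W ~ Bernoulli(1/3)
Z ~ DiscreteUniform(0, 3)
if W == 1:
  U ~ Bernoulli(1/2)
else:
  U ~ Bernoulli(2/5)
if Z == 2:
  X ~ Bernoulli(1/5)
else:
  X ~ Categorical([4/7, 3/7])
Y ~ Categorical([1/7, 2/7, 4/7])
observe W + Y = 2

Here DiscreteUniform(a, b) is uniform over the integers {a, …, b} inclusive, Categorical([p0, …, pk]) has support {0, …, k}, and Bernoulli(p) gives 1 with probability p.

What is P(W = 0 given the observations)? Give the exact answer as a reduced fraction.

Enumerate traces; 32 have nonzero weight after conditioning:
  (W=0, Z=0, U=0, X=0, Y=2) weight 8/245
  (W=0, Z=0, U=0, X=1, Y=2) weight 6/245
  (W=0, Z=0, U=1, X=0, Y=2) weight 16/735
  (W=0, Z=0, U=1, X=1, Y=2) weight 4/245
  (W=0, Z=1, U=0, X=0, Y=2) weight 8/245
  (W=0, Z=1, U=0, X=1, Y=2) weight 6/245
  (W=0, Z=1, U=1, X=0, Y=2) weight 16/735
  (W=0, Z=1, U=1, X=1, Y=2) weight 4/245
  (W=1, Z=0, U=0, X=0, Y=1) weight 1/147
  … 23 more
Group by W:
  weight(W=0) = 8/21
  weight(W=1) = 2/21
Total weight = 8/21 + 2/21 = 10/21
P(W=0 | obs) = 8/21 / 10/21 = 4/5
P(W=1 | obs) = 2/21 / 10/21 = 1/5

P(W = 0 | obs) = 4/5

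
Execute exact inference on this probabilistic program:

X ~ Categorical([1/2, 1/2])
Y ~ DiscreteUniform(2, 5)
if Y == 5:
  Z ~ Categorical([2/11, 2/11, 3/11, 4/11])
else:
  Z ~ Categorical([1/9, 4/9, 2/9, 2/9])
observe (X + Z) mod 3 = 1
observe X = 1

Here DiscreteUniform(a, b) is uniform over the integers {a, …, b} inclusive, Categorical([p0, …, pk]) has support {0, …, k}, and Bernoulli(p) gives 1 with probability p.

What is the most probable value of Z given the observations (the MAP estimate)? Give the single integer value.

argmax_v P(Z = v | obs) = 3

Enumerate traces; 8 have nonzero weight after conditioning:
  (X=1, Y=2, Z=0) weight 1/72
  (X=1, Y=2, Z=3) weight 1/36
  (X=1, Y=3, Z=0) weight 1/72
  (X=1, Y=3, Z=3) weight 1/36
  (X=1, Y=4, Z=0) weight 1/72
  (X=1, Y=4, Z=3) weight 1/36
  (X=1, Y=5, Z=0) weight 1/44
  (X=1, Y=5, Z=3) weight 1/22
Group by Z:
  weight(Z=0) = 17/264
  weight(Z=3) = 17/132
Total weight = 17/264 + 17/132 = 17/88
P(Z=0 | obs) = 17/264 / 17/88 = 1/3
P(Z=3 | obs) = 17/132 / 17/88 = 2/3
argmax = 3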